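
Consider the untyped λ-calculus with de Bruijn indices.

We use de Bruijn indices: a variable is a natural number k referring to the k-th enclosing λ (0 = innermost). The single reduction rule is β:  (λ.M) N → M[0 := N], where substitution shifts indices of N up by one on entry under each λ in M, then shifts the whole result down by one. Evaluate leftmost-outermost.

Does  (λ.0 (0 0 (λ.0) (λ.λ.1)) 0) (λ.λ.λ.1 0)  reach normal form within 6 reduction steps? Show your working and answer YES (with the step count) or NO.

  start: (λ.0 (0 0 (λ.0) (λ.λ.1)) 0) (λ.λ.λ.1 0)
  step 1: (λ.λ.λ.1 0) ((λ.λ.λ.1 0) (λ.λ.λ.1 0) (λ.0) (λ.λ.1)) (λ.λ.λ.1 0)
  step 2: (λ.λ.1 0) (λ.λ.λ.1 0)
  step 3: λ.(λ.λ.λ.1 0) 0
  step 4: λ.λ.λ.1 0

Answer: YES — reaches normal form λ.λ.λ.1 0 in 4 ≤ 6 steps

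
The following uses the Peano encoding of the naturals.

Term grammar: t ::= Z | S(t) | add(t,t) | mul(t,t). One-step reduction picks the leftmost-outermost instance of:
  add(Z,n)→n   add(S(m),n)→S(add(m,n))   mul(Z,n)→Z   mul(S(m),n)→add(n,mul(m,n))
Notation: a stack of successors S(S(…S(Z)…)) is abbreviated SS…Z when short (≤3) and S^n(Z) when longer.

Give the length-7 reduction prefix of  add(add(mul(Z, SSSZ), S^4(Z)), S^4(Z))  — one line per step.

  start: add(add(mul(Z, SSSZ), S^4(Z)), S^4(Z))
  →1  add(add(Z, S^4(Z)), S^4(Z))
  →2  add(S^4(Z), S^4(Z))
  →3  S(add(SSSZ, S^4(Z)))
  →4  S(S(add(SSZ, S^4(Z))))
  →5  S(S(S(add(SZ, S^4(Z)))))
  →6  S(S(S(S(add(Z, S^4(Z))))))
  →7  S^8(Z)

Answer: after 7 steps: S^8(Z)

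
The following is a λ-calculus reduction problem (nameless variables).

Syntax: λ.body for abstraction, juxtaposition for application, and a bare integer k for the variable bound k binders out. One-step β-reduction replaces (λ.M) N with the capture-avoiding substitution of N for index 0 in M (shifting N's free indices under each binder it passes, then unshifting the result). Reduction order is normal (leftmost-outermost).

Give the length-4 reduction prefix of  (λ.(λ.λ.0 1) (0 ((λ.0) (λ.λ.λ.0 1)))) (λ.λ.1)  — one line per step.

  start: (λ.(λ.λ.0 1) (0 ((λ.0) (λ.λ.λ.0 1)))) (λ.λ.1)
  [1] (λ.λ.0 1) ((λ.λ.1) ((λ.0) (λ.λ.λ.0 1)))
  [2] λ.0 ((λ.λ.1) ((λ.0) (λ.λ.λ.0 1)))
  [3] λ.0 (λ.(λ.0) (λ.λ.λ.0 1))
  [4] λ.0 (λ.λ.λ.λ.0 1)

Answer: after 4 steps: λ.0 (λ.λ.λ.λ.0 1)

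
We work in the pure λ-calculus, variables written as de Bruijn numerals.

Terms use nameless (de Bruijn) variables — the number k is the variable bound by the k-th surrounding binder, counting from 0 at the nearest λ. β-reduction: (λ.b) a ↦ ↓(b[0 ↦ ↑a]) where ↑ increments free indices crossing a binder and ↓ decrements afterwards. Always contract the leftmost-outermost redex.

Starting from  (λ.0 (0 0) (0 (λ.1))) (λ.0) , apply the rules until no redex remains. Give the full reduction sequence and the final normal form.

Answer: normal form = λ.λ.0  (in 5 steps)

Reduction:
  start: (λ.0 (0 0) (0 (λ.1))) (λ.0)
  step 1: (λ.0) ((λ.0) (λ.0)) ((λ.0) (λ.λ.0))
  step 2: (λ.0) (λ.0) ((λ.0) (λ.λ.0))
  step 3: (λ.0) ((λ.0) (λ.λ.0))
  step 4: (λ.0) (λ.λ.0)
  step 5: λ.λ.0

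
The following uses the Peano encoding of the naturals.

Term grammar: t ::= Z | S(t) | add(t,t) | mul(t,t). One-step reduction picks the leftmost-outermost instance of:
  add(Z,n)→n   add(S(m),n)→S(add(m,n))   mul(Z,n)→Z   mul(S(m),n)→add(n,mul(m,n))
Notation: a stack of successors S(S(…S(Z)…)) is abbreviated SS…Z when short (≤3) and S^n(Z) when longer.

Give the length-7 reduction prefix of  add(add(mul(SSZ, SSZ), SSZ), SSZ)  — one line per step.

Answer: after 7 steps: S(S(add(add(add(Z, mul(SZ, SSZ)), SSZ), SSZ)))

Working:
  start: add(add(mul(SSZ, SSZ), SSZ), SSZ)
  →1  add(add(add(SSZ, mul(SZ, SSZ)), SSZ), SSZ)
  →2  add(add(S(add(SZ, mul(SZ, SSZ))), SSZ), SSZ)
  →3  add(S(add(add(SZ, mul(SZ, SSZ)), SSZ)), SSZ)
  →4  S(add(add(add(SZ, mul(SZ, SSZ)), SSZ), SSZ))
  →5  S(add(add(S(add(Z, mul(SZ, SSZ))), SSZ), SSZ))
  →6  S(add(S(add(add(Z, mul(SZ, SSZ)), SSZ)), SSZ))
  →7  S(S(add(add(add(Z, mul(SZ, SSZ)), SSZ), SSZ)))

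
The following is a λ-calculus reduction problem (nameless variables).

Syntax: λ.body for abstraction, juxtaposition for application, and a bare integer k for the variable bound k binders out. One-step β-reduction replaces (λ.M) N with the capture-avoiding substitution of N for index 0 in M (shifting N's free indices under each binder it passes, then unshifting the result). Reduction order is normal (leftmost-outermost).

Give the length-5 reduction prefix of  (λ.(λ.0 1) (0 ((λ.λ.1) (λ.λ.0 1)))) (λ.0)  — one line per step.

  start: (λ.(λ.0 1) (0 ((λ.λ.1) (λ.λ.0 1)))) (λ.0)
  →1  (λ.0 (λ.0)) ((λ.0) ((λ.λ.1) (λ.λ.0 1)))
  →2  (λ.0) ((λ.λ.1) (λ.λ.0 1)) (λ.0)
  →3  (λ.λ.1) (λ.λ.0 1) (λ.0)
  →4  (λ.λ.λ.0 1) (λ.0)
  →5  λ.λ.0 1

Answer: after 5 steps: λ.λ.0 1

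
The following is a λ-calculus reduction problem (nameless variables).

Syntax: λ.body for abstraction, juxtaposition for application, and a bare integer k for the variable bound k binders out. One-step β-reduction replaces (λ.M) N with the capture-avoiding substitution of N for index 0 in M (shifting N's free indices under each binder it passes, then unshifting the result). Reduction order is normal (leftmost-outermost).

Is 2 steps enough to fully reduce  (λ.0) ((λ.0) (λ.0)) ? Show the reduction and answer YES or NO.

  start: (λ.0) ((λ.0) (λ.0))
  →1  (λ.0) (λ.0)
  →2  λ.0

Answer: YES — reaches normal form λ.0 in 2 ≤ 2 steps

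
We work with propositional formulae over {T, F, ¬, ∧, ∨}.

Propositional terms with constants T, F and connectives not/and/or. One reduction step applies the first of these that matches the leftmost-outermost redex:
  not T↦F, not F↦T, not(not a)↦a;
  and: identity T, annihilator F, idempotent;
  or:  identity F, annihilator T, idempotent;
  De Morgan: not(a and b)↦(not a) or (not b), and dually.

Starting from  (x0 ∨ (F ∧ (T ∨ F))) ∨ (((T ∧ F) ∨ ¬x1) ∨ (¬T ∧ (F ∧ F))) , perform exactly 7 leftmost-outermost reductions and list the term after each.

  start: (x0 ∨ (F ∧ (T ∨ F))) ∨ (((T ∧ F) ∨ ¬x1) ∨ (¬T ∧ (F ∧ F)))
  [1] (x0 ∨ F) ∨ (((T ∧ F) ∨ ¬x1) ∨ (¬T ∧ (F ∧ F)))
  [2] x0 ∨ (((T ∧ F) ∨ ¬x1) ∨ (¬T ∧ (F ∧ F)))
  [3] x0 ∨ ((F ∨ ¬x1) ∨ (¬T ∧ (F ∧ F)))
  [4] x0 ∨ (¬x1 ∨ (¬T ∧ (F ∧ F)))
  [5] x0 ∨ (¬x1 ∨ (F ∧ (F ∧ F)))
  [6] x0 ∨ (¬x1 ∨ F)
  [7] x0 ∨ ¬x1

Answer: after 7 steps: x0 ∨ ¬x1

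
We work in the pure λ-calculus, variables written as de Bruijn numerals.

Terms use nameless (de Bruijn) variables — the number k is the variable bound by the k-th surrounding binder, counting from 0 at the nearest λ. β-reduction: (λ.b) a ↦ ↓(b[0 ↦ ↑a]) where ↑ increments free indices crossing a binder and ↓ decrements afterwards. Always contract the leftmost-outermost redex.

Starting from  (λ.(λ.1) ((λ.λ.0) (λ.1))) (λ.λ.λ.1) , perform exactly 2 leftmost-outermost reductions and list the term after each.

  start: (λ.(λ.1) ((λ.λ.0) (λ.1))) (λ.λ.λ.1)
  step 1: (λ.λ.λ.λ.1) ((λ.λ.0) (λ.λ.λ.λ.1))
  step 2: λ.λ.λ.1

Answer: after 2 steps: λ.λ.λ.1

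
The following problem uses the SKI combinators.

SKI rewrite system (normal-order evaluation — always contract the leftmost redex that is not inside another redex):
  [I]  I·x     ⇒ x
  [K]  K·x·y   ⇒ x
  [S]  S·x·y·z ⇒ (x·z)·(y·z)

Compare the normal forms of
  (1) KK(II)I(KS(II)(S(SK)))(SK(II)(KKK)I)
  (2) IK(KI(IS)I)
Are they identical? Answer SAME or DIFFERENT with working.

Term A:
  start: KK(II)I(KS(II)(S(SK)))(SK(II)(KKK)I)
  →1  KI(KS(II)(S(SK)))(SK(II)(KKK)I)
  →2  I(SK(II)(KKK)I)
  →3  SK(II)(KKK)I
  →4  K(KKK)(II(KKK))I
  →5  KKKI
  →6  KI

Term B:
  start: IK(KI(IS)I)
  →1  K(KI(IS)I)
  →2  K(II)
  →3  KI

Answer: SAME — A ⇓ KI, B ⇓ KI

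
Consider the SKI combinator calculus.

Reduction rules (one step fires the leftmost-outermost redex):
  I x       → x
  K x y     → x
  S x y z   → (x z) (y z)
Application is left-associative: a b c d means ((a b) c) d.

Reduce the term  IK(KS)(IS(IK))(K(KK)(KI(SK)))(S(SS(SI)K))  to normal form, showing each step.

Answer: normal form = S(S(SK(SIK)))  (in 4 steps)

Working:
  start: IK(KS)(IS(IK))(K(KK)(KI(SK)))(S(SS(SI)K))
  step 1: K(KS)(IS(IK))(K(KK)(KI(SK)))(S(SS(SI)K))
  step 2: KS(K(KK)(KI(SK)))(S(SS(SI)K))
  step 3: S(S(SS(SI)K))
  step 4: S(S(SK(SIK)))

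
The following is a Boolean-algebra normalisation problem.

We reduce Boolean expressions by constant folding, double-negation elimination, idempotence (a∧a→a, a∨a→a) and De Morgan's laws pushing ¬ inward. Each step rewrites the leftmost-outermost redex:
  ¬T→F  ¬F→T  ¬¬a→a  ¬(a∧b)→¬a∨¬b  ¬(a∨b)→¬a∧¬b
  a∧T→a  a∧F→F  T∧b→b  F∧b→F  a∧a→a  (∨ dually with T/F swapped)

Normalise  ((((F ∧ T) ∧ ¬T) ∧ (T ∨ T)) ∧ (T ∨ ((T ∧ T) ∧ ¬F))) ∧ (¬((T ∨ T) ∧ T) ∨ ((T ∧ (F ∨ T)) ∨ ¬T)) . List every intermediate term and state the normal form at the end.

  start: ((((F ∧ T) ∧ ¬T) ∧ (T ∨ T)) ∧ (T ∨ ((T ∧ T) ∧ ¬F))) ∧ (¬((T ∨ T) ∧ T) ∨ ((T ∧ (F ∨ T)) ∨ ¬T))
  [1] (((F ∧ ¬T) ∧ (T ∨ T)) ∧ (T ∨ ((T ∧ T) ∧ ¬F))) ∧ (¬((T ∨ T) ∧ T) ∨ ((T ∧ (F ∨ T)) ∨ ¬T))
  [2] ((F ∧ (T ∨ T)) ∧ (T ∨ ((T ∧ T) ∧ ¬F))) ∧ (¬((T ∨ T) ∧ T) ∨ ((T ∧ (F ∨ T)) ∨ ¬T))
  [3] (F ∧ (T ∨ ((T ∧ T) ∧ ¬F))) ∧ (¬((T ∨ T) ∧ T) ∨ ((T ∧ (F ∨ T)) ∨ ¬T))
  [4] F ∧ (¬((T ∨ T) ∧ T) ∨ ((T ∧ (F ∨ T)) ∨ ¬T))
  [5] F

Answer: normal form = F  (in 5 steps)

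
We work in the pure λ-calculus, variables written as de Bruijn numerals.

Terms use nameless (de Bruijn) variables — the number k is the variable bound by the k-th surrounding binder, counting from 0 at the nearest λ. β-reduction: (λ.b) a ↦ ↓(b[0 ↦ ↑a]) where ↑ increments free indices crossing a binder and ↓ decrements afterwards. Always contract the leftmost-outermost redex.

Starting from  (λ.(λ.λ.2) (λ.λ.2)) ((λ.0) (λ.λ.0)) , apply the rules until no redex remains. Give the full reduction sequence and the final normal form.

  start: (λ.(λ.λ.2) (λ.λ.2)) ((λ.0) (λ.λ.0))
  →1  (λ.λ.(λ.0) (λ.λ.0)) (λ.λ.(λ.0) (λ.λ.0))
  →2  λ.(λ.0) (λ.λ.0)
  →3  λ.λ.λ.0

Answer: normal form = λ.λ.λ.0  (in 3 steps)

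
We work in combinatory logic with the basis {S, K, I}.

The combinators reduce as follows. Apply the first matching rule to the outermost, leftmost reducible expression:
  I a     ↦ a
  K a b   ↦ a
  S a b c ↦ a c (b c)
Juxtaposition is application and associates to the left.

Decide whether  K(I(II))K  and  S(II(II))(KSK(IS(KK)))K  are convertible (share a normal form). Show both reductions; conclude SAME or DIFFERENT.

Answer: DIFFERENT — A ⇓ I, B ⇓ K(S(S(KK))K)

Derivation:
Term A:
  start: K(I(II))K
  step 1: I(II)
  step 2: II
  step 3: I

Term B:
  start: S(II(II))(KSK(IS(KK)))K
  step 1: II(II)K(KSK(IS(KK))K)
  step 2: I(II)K(KSK(IS(KK))K)
  step 3: IIK(KSK(IS(KK))K)
  step 4: IK(KSK(IS(KK))K)
  step 5: K(KSK(IS(KK))K)
  step 6: K(S(IS(KK))K)
  step 7: K(S(S(KK))K)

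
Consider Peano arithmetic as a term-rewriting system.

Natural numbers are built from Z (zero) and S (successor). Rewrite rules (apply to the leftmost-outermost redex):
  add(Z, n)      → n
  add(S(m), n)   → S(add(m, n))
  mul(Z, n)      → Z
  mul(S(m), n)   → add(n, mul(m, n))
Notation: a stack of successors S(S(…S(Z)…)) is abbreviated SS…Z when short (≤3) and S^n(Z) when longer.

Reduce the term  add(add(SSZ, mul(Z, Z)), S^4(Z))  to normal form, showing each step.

  start: add(add(SSZ, mul(Z, Z)), S^4(Z))
  [1] add(S(add(SZ, mul(Z, Z))), S^4(Z))
  [2] S(add(add(SZ, mul(Z, Z)), S^4(Z)))
  [3] S(add(S(add(Z, mul(Z, Z))), S^4(Z)))
  [4] S(S(add(add(Z, mul(Z, Z)), S^4(Z))))
  [5] S(S(add(mul(Z, Z), S^4(Z))))
  [6] S(S(add(Z, S^4(Z))))
  [7] S^6(Z)

Answer: normal form = S^6(Z)  (in 7 steps)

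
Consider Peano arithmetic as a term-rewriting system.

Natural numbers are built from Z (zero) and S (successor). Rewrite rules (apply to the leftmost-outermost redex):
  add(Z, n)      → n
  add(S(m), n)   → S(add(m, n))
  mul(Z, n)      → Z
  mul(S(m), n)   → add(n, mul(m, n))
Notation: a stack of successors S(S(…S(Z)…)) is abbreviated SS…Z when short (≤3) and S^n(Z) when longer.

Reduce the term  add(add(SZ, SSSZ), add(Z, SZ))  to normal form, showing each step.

Answer: normal form = S^5(Z)  (in 8 steps)

Derivation:
  start: add(add(SZ, SSSZ), add(Z, SZ))
  step 1: add(S(add(Z, SSSZ)), add(Z, SZ))
  step 2: S(add(add(Z, SSSZ), add(Z, SZ)))
  step 3: S(add(SSSZ, add(Z, SZ)))
  step 4: S(S(add(SSZ, add(Z, SZ))))
  step 5: S(S(S(add(SZ, add(Z, SZ)))))
  step 6: S(S(S(S(add(Z, add(Z, SZ))))))
  step 7: S(S(S(S(add(Z, SZ)))))
  step 8: S^5(Z)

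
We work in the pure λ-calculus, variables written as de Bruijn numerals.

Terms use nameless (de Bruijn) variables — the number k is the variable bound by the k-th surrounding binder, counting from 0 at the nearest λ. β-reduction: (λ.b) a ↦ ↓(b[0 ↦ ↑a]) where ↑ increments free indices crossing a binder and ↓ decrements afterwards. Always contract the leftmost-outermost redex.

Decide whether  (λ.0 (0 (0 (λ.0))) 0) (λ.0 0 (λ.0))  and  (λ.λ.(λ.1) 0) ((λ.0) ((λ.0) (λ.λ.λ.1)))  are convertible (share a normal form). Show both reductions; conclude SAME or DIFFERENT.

Answer: DIFFERENT — A ⇓ λ.0 0 (λ.0), B ⇓ λ.0

Working:
Term A:
  start: (λ.0 (0 (0 (λ.0))) 0) (λ.0 0 (λ.0))
  step 1: (λ.0 0 (λ.0)) ((λ.0 0 (λ.0)) ((λ.0 0 (λ.0)) (λ.0))) (λ.0 0 (λ.0))
  step 2: (λ.0 0 (λ.0)) ((λ.0 0 (λ.0)) (λ.0)) ((λ.0 0 (λ.0)) ((λ.0 0 (λ.0)) (λ.0))) (λ.0) (λ.0 0 (λ.0))
  step 3: (λ.0 0 (λ.0)) (λ.0) ((λ.0 0 (λ.0)) (λ.0)) (λ.0) ((λ.0 0 (λ.0)) ((λ.0 0 (λ.0)) (λ.0))) (λ.0) (λ.0 0 (λ.0))
  step 4: (λ.0) (λ.0) (λ.0) ((λ.0 0 (λ.0)) (λ.0)) (λ.0) ((λ.0 0 (λ.0)) ((λ.0 0 (λ.0)) (λ.0))) (λ.0) (λ.0 0 (λ.0))
  step 5: (λ.0) (λ.0) ((λ.0 0 (λ.0)) (λ.0)) (λ.0) ((λ.0 0 (λ.0)) ((λ.0 0 (λ.0)) (λ.0))) (λ.0) (λ.0 0 (λ.0))
  step 6: (λ.0) ((λ.0 0 (λ.0)) (λ.0)) (λ.0) ((λ.0 0 (λ.0)) ((λ.0 0 (λ.0)) (λ.0))) (λ.0) (λ.0 0 (λ.0))
  step 7: (λ.0 0 (λ.0)) (λ.0) (λ.0) ((λ.0 0 (λ.0)) ((λ.0 0 (λ.0)) (λ.0))) (λ.0) (λ.0 0 (λ.0))
  step 8: (λ.0) (λ.0) (λ.0) (λ.0) ((λ.0 0 (λ.0)) ((λ.0 0 (λ.0)) (λ.0))) (λ.0) (λ.0 0 (λ.0))
  step 9: (λ.0) (λ.0) (λ.0) ((λ.0 0 (λ.0)) ((λ.0 0 (λ.0)) (λ.0))) (λ.0) (λ.0 0 (λ.0))
  step 10: (λ.0) (λ.0) ((λ.0 0 (λ.0)) ((λ.0 0 (λ.0)) (λ.0))) (λ.0) (λ.0 0 (λ.0))
  step 11: (λ.0) ((λ.0 0 (λ.0)) ((λ.0 0 (λ.0)) (λ.0))) (λ.0) (λ.0 0 (λ.0))
  step 12: (λ.0 0 (λ.0)) ((λ.0 0 (λ.0)) (λ.0)) (λ.0) (λ.0 0 (λ.0))
  step 13: (λ.0 0 (λ.0)) (λ.0) ((λ.0 0 (λ.0)) (λ.0)) (λ.0) (λ.0) (λ.0 0 (λ.0))
  step 14: (λ.0) (λ.0) (λ.0) ((λ.0 0 (λ.0)) (λ.0)) (λ.0) (λ.0) (λ.0 0 (λ.0))
  step 15: (λ.0) (λ.0) ((λ.0 0 (λ.0)) (λ.0)) (λ.0) (λ.0) (λ.0 0 (λ.0))
  step 16: (λ.0) ((λ.0 0 (λ.0)) (λ.0)) (λ.0) (λ.0) (λ.0 0 (λ.0))
  step 17: (λ.0 0 (λ.0)) (λ.0) (λ.0) (λ.0) (λ.0 0 (λ.0))
  step 18: (λ.0) (λ.0) (λ.0) (λ.0) (λ.0) (λ.0 0 (λ.0))
  step 19: (λ.0) (λ.0) (λ.0) (λ.0) (λ.0 0 (λ.0))
  step 20: (λ.0) (λ.0) (λ.0) (λ.0 0 (λ.0))
  step 21: (λ.0) (λ.0) (λ.0 0 (λ.0))
  step 22: (λ.0) (λ.0 0 (λ.0))
  step 23: λ.0 0 (λ.0)

Term B:
  start: (λ.λ.(λ.1) 0) ((λ.0) ((λ.0) (λ.λ.λ.1)))
  step 1: λ.(λ.1) 0
  step 2: λ.0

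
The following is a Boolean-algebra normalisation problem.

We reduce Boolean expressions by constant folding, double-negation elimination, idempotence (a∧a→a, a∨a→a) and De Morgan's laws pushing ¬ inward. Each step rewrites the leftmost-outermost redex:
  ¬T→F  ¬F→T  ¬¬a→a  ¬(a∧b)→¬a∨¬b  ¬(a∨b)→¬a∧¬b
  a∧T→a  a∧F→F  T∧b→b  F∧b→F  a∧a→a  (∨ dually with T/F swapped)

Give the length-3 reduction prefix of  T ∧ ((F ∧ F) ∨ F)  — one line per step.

Answer: after 3 steps: F

Reduction:
  start: T ∧ ((F ∧ F) ∨ F)
  [1] (F ∧ F) ∨ F
  [2] F ∧ F
  [3] F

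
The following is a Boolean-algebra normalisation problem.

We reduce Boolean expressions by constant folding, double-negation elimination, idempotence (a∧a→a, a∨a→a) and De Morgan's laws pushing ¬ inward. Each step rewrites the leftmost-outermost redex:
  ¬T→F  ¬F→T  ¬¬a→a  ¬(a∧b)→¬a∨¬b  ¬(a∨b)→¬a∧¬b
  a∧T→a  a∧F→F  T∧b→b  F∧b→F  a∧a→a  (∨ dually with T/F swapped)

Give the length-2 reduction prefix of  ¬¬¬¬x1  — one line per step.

Answer: after 2 steps: x1

Derivation:
  start: ¬¬¬¬x1
  →1  ¬¬x1
  →2  x1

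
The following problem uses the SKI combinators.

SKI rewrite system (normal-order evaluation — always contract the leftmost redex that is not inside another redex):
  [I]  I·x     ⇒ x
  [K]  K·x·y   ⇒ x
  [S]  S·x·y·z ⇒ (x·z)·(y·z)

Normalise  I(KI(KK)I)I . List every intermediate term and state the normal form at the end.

Answer: normal form = I  (in 4 steps)

Working:
  start: I(KI(KK)I)I
  [1] KI(KK)II
  [2] III
  [3] II
  [4] I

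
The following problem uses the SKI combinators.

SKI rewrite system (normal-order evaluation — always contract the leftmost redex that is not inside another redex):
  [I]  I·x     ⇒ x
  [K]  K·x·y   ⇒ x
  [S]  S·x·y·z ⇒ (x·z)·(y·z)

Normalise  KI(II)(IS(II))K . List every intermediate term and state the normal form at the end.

  start: KI(II)(IS(II))K
  →1  I(IS(II))K
  →2  IS(II)K
  →3  S(II)K
  →4  SIK

Answer: normal form = SIK  (in 4 steps)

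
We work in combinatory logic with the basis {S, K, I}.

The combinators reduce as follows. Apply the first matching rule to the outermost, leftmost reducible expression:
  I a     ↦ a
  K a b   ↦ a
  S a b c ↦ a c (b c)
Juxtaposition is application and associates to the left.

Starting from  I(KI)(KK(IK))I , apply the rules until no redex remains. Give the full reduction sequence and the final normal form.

Answer: normal form = I  (in 3 steps)

Working:
  start: I(KI)(KK(IK))I
  →1  KI(KK(IK))I
  →2  II
  →3  I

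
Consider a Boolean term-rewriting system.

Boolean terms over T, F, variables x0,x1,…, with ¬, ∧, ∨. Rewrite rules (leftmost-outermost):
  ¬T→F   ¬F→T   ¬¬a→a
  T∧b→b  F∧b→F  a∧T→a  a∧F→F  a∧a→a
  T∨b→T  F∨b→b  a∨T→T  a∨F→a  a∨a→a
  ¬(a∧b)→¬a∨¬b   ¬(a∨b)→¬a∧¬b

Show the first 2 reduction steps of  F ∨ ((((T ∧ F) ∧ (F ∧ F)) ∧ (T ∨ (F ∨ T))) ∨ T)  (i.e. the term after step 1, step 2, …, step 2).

  start: F ∨ ((((T ∧ F) ∧ (F ∧ F)) ∧ (T ∨ (F ∨ T))) ∨ T)
  →1  (((T ∧ F) ∧ (F ∧ F)) ∧ (T ∨ (F ∨ T))) ∨ T
  →2  T

Answer: after 2 steps: T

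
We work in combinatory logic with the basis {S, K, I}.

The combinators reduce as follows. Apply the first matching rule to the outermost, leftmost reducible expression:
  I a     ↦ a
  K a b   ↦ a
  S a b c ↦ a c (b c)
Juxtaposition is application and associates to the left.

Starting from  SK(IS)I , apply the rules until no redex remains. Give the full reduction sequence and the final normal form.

Answer: normal form = I  (in 2 steps)

Working:
  start: SK(IS)I
  →1  KI(ISI)
  →2  I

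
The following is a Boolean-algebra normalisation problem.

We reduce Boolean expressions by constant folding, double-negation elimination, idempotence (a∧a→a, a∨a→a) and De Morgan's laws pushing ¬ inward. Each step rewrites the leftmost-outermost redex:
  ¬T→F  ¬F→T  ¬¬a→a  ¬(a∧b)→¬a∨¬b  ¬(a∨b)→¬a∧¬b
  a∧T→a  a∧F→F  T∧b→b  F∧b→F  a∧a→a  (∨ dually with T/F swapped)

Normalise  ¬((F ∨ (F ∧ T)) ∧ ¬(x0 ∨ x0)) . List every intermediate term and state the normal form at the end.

  start: ¬((F ∨ (F ∧ T)) ∧ ¬(x0 ∨ x0))
  →1  ¬(F ∨ (F ∧ T)) ∨ ¬¬(x0 ∨ x0)
  →2  (¬F ∧ ¬(F ∧ T)) ∨ ¬¬(x0 ∨ x0)
  →3  (T ∧ ¬(F ∧ T)) ∨ ¬¬(x0 ∨ x0)
  →4  ¬(F ∧ T) ∨ ¬¬(x0 ∨ x0)
  →5  (¬F ∨ ¬T) ∨ ¬¬(x0 ∨ x0)
  →6  (T ∨ ¬T) ∨ ¬¬(x0 ∨ x0)
  →7  T ∨ ¬¬(x0 ∨ x0)
  →8  T

Answer: normal form = T  (in 8 steps)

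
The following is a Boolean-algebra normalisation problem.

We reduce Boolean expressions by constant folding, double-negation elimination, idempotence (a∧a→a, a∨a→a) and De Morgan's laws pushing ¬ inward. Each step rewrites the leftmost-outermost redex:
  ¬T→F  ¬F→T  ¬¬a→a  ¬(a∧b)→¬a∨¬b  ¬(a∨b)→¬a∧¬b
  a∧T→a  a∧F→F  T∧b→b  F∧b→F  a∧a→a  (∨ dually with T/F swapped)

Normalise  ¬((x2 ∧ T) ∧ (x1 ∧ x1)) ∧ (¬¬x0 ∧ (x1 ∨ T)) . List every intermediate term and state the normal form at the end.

  start: ¬((x2 ∧ T) ∧ (x1 ∧ x1)) ∧ (¬¬x0 ∧ (x1 ∨ T))
  →1  (¬(x2 ∧ T) ∨ ¬(x1 ∧ x1)) ∧ (¬¬x0 ∧ (x1 ∨ T))
  →2  ((¬x2 ∨ ¬T) ∨ ¬(x1 ∧ x1)) ∧ (¬¬x0 ∧ (x1 ∨ T))
  →3  ((¬x2 ∨ F) ∨ ¬(x1 ∧ x1)) ∧ (¬¬x0 ∧ (x1 ∨ T))
  →4  (¬x2 ∨ ¬(x1 ∧ x1)) ∧ (¬¬x0 ∧ (x1 ∨ T))
  →5  (¬x2 ∨ (¬x1 ∨ ¬x1)) ∧ (¬¬x0 ∧ (x1 ∨ T))
  →6  (¬x2 ∨ ¬x1) ∧ (¬¬x0 ∧ (x1 ∨ T))
  →7  (¬x2 ∨ ¬x1) ∧ (x0 ∧ (x1 ∨ T))
  →8  (¬x2 ∨ ¬x1) ∧ (x0 ∧ T)
  →9  (¬x2 ∨ ¬x1) ∧ x0

Answer: normal form = (¬x2 ∨ ¬x1) ∧ x0  (in 9 steps)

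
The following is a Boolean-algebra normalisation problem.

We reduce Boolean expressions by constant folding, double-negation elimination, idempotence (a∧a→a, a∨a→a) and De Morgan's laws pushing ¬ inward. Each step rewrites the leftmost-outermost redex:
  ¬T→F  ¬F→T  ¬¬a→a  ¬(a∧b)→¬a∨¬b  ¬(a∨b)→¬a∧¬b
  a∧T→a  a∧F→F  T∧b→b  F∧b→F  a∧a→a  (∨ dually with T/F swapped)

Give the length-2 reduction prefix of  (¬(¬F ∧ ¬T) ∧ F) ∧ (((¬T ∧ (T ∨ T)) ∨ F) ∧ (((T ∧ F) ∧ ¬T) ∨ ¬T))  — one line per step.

Answer: after 2 steps: F

Derivation:
  start: (¬(¬F ∧ ¬T) ∧ F) ∧ (((¬T ∧ (T ∨ T)) ∨ F) ∧ (((T ∧ F) ∧ ¬T) ∨ ¬T))
  →1  F ∧ (((¬T ∧ (T ∨ T)) ∨ F) ∧ (((T ∧ F) ∧ ¬T) ∨ ¬T))
  →2  F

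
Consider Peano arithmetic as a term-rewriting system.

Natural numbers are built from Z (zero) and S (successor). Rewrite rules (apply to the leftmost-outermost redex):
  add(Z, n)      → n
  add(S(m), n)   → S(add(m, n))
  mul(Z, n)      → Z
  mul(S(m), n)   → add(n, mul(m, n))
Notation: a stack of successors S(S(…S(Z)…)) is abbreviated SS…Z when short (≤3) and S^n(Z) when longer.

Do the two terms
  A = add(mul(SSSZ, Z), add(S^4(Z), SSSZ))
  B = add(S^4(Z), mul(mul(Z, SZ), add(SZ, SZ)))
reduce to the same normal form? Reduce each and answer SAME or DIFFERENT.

Answer: DIFFERENT — A ⇓ S^7(Z), B ⇓ S^4(Z)

Working:
Term A:
  start: add(mul(SSSZ, Z), add(S^4(Z), SSSZ))
  [1] add(add(Z, mul(SSZ, Z)), add(S^4(Z), SSSZ))
  [2] add(mul(SSZ, Z), add(S^4(Z), SSSZ))
  [3] add(add(Z, mul(SZ, Z)), add(S^4(Z), SSSZ))
  [4] add(mul(SZ, Z), add(S^4(Z), SSSZ))
  [5] add(add(Z, mul(Z, Z)), add(S^4(Z), SSSZ))
  [6] add(mul(Z, Z), add(S^4(Z), SSSZ))
  [7] add(Z, add(S^4(Z), SSSZ))
  [8] add(S^4(Z), SSSZ)
  [9] S(add(SSSZ, SSSZ))
  [10] S(S(add(SSZ, SSSZ)))
  [11] S(S(S(add(SZ, SSSZ))))
  [12] S(S(S(S(add(Z, SSSZ)))))
  [13] S^7(Z)

Term B:
  start: add(S^4(Z), mul(mul(Z, SZ), add(SZ, SZ)))
  [1] S(add(SSSZ, mul(mul(Z, SZ), add(SZ, SZ))))
  [2] S(S(add(SSZ, mul(mul(Z, SZ), add(SZ, SZ)))))
  [3] S(S(S(add(SZ, mul(mul(Z, SZ), add(SZ, SZ))))))
  [4] S(S(S(S(add(Z, mul(mul(Z, SZ), add(SZ, SZ)))))))
  [5] S(S(S(S(mul(mul(Z, SZ), add(SZ, SZ))))))
  [6] S(S(S(S(mul(Z, add(SZ, SZ))))))
  [7] S^4(Z)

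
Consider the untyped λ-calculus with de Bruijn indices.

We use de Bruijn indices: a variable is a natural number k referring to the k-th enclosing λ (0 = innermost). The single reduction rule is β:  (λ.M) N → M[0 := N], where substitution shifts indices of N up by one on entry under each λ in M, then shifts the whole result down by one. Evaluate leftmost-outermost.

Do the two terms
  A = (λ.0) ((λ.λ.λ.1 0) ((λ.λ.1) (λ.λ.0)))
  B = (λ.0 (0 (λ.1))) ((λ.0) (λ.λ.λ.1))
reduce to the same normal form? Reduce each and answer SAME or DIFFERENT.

Term A:
  start: (λ.0) ((λ.λ.λ.1 0) ((λ.λ.1) (λ.λ.0)))
  →1  (λ.λ.λ.1 0) ((λ.λ.1) (λ.λ.0))
  →2  λ.λ.1 0

Term B:
  start: (λ.0 (0 (λ.1))) ((λ.0) (λ.λ.λ.1))
  →1  (λ.0) (λ.λ.λ.1) ((λ.0) (λ.λ.λ.1) (λ.(λ.0) (λ.λ.λ.1)))
  →2  (λ.λ.λ.1) ((λ.0) (λ.λ.λ.1) (λ.(λ.0) (λ.λ.λ.1)))
  →3  λ.λ.1

Answer: DIFFERENT — A ⇓ λ.λ.1 0, B ⇓ λ.λ.1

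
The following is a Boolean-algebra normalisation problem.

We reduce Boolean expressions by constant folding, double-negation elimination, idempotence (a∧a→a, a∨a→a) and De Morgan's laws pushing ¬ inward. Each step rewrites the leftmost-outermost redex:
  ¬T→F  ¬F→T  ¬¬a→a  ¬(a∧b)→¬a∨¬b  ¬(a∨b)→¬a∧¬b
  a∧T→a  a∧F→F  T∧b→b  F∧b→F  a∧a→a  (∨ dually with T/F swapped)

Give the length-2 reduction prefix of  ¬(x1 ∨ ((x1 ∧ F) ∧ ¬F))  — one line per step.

  start: ¬(x1 ∨ ((x1 ∧ F) ∧ ¬F))
  →1  ¬x1 ∧ ¬((x1 ∧ F) ∧ ¬F)
  →2  ¬x1 ∧ (¬(x1 ∧ F) ∨ ¬¬F)

Answer: after 2 steps: ¬x1 ∧ (¬(x1 ∧ F) ∨ ¬¬F)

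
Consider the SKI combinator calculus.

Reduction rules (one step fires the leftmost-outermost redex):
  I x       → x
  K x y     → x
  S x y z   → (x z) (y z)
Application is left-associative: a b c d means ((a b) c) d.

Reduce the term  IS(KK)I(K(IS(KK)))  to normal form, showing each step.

  start: IS(KK)I(K(IS(KK)))
  →1  S(KK)I(K(IS(KK)))
  →2  KK(K(IS(KK)))(I(K(IS(KK))))
  →3  K(I(K(IS(KK))))
  →4  K(K(IS(KK)))
  →5  K(K(S(KK)))

Answer: normal form = K(K(S(KK)))  (in 5 steps)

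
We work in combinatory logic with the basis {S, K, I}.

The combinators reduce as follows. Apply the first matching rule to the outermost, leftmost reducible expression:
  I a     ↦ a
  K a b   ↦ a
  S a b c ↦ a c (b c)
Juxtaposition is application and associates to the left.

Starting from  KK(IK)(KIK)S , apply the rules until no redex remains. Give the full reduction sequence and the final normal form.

Answer: normal form = I  (in 3 steps)

Reduction:
  start: KK(IK)(KIK)S
  [1] K(KIK)S
  [2] KIK
  [3] I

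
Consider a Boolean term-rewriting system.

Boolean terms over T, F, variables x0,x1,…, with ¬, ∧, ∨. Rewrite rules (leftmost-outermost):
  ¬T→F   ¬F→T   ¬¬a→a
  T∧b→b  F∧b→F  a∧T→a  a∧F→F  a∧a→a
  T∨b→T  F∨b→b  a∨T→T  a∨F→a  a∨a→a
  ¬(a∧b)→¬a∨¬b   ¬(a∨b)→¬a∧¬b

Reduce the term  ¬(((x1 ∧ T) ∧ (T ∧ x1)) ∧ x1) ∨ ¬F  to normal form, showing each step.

Answer: normal form = T  (in 12 steps)

Working:
  start: ¬(((x1 ∧ T) ∧ (T ∧ x1)) ∧ x1) ∨ ¬F
  [1] (¬((x1 ∧ T) ∧ (T ∧ x1)) ∨ ¬x1) ∨ ¬F
  [2] ((¬(x1 ∧ T) ∨ ¬(T ∧ x1)) ∨ ¬x1) ∨ ¬F
  [3] (((¬x1 ∨ ¬T) ∨ ¬(T ∧ x1)) ∨ ¬x1) ∨ ¬F
  [4] (((¬x1 ∨ F) ∨ ¬(T ∧ x1)) ∨ ¬x1) ∨ ¬F
  [5] ((¬x1 ∨ ¬(T ∧ x1)) ∨ ¬x1) ∨ ¬F
  [6] ((¬x1 ∨ (¬T ∨ ¬x1)) ∨ ¬x1) ∨ ¬F
  [7] ((¬x1 ∨ (F ∨ ¬x1)) ∨ ¬x1) ∨ ¬F
  [8] ((¬x1 ∨ ¬x1) ∨ ¬x1) ∨ ¬F
  [9] (¬x1 ∨ ¬x1) ∨ ¬F
  [10] ¬x1 ∨ ¬F
  [11] ¬x1 ∨ T
  [12] T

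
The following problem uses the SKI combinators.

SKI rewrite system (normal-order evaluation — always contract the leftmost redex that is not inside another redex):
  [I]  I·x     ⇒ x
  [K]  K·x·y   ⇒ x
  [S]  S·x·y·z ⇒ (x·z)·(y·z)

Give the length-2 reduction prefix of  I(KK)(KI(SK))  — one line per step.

  start: I(KK)(KI(SK))
  step 1: KK(KI(SK))
  step 2: K

Answer: after 2 steps: K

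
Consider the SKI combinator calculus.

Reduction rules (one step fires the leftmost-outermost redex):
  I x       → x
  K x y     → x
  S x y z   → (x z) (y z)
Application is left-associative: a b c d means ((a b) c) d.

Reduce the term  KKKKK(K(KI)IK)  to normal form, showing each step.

  start: KKKKK(K(KI)IK)
  →1  KKK(K(KI)IK)
  →2  K(K(KI)IK)
  →3  K(KIK)
  →4  KI

Answer: normal form = KI  (in 4 steps)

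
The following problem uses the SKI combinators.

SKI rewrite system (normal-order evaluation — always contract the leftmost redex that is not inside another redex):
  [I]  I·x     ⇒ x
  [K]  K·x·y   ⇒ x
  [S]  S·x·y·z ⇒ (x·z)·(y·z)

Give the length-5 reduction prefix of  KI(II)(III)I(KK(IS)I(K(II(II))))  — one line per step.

Answer: after 5 steps: I(KK(IS)I(K(II(II))))

Working:
  start: KI(II)(III)I(KK(IS)I(K(II(II))))
  →1  I(III)I(KK(IS)I(K(II(II))))
  →2  IIII(KK(IS)I(K(II(II))))
  →3  III(KK(IS)I(K(II(II))))
  →4  II(KK(IS)I(K(II(II))))
  →5  I(KK(IS)I(K(II(II))))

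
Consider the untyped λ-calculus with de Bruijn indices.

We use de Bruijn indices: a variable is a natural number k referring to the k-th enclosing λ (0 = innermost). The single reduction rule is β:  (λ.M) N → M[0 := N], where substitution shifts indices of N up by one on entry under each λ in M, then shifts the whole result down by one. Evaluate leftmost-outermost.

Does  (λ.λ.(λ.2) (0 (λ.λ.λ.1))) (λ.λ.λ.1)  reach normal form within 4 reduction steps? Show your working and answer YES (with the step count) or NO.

  start: (λ.λ.(λ.2) (0 (λ.λ.λ.1))) (λ.λ.λ.1)
  [1] λ.(λ.λ.λ.λ.1) (0 (λ.λ.λ.1))
  [2] λ.λ.λ.λ.1

Answer: YES — reaches normal form λ.λ.λ.λ.1 in 2 ≤ 4 steps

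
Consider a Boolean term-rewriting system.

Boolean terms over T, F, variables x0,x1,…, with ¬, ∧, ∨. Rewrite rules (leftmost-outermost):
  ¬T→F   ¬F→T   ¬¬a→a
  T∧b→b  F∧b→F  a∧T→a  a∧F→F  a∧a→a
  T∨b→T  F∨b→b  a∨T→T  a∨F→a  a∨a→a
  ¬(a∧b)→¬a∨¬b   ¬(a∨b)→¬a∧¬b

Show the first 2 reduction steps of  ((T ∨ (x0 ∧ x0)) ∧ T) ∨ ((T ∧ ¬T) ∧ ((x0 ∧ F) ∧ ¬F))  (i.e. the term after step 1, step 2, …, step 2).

Answer: after 2 steps: T ∨ ((T ∧ ¬T) ∧ ((x0 ∧ F) ∧ ¬F))

Reduction:
  start: ((T ∨ (x0 ∧ x0)) ∧ T) ∨ ((T ∧ ¬T) ∧ ((x0 ∧ F) ∧ ¬F))
  →1  (T ∨ (x0 ∧ x0)) ∨ ((T ∧ ¬T) ∧ ((x0 ∧ F) ∧ ¬F))
  →2  T ∨ ((T ∧ ¬T) ∧ ((x0 ∧ F) ∧ ¬F))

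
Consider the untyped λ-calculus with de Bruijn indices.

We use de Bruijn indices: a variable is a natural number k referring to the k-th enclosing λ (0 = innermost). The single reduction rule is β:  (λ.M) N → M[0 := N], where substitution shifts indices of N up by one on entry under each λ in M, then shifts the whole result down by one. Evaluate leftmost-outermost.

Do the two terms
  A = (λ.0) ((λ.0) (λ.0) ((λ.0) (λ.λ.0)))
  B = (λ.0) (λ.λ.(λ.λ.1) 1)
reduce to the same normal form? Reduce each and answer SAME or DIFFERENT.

Term A:
  start: (λ.0) ((λ.0) (λ.0) ((λ.0) (λ.λ.0)))
  →1  (λ.0) (λ.0) ((λ.0) (λ.λ.0))
  →2  (λ.0) ((λ.0) (λ.λ.0))
  →3  (λ.0) (λ.λ.0)
  →4  λ.λ.0

Term B:
  start: (λ.0) (λ.λ.(λ.λ.1) 1)
  →1  λ.λ.(λ.λ.1) 1
  →2  λ.λ.λ.2

Answer: DIFFERENT — A ⇓ λ.λ.0, B ⇓ λ.λ.λ.2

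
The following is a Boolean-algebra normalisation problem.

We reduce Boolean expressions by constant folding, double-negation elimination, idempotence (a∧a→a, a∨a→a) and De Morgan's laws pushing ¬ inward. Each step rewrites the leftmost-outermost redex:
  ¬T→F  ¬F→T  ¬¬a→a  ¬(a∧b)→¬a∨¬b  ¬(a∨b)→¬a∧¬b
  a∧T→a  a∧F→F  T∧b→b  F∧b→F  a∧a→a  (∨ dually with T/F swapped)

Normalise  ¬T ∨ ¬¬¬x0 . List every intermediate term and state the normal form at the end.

  start: ¬T ∨ ¬¬¬x0
  [1] F ∨ ¬¬¬x0
  [2] ¬¬¬x0
  [3] ¬x0

Answer: normal form = ¬x0  (in 3 steps)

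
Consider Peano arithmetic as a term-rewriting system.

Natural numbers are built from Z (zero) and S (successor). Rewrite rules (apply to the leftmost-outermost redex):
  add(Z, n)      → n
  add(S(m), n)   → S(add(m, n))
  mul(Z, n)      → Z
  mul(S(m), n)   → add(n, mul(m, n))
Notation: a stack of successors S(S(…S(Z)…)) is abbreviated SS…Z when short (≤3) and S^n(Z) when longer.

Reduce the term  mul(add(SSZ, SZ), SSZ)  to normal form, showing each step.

Answer: normal form = S^6(Z)  (in 16 steps)

Reduction:
  start: mul(add(SSZ, SZ), SSZ)
  [1] mul(S(add(SZ, SZ)), SSZ)
  [2] add(SSZ, mul(add(SZ, SZ), SSZ))
  [3] S(add(SZ, mul(add(SZ, SZ), SSZ)))
  [4] S(S(add(Z, mul(add(SZ, SZ), SSZ))))
  [5] S(S(mul(add(SZ, SZ), SSZ)))
  [6] S(S(mul(S(add(Z, SZ)), SSZ)))
  [7] S(S(add(SSZ, mul(add(Z, SZ), SSZ))))
  [8] S(S(S(add(SZ, mul(add(Z, SZ), SSZ)))))
  [9] S(S(S(S(add(Z, mul(add(Z, SZ), SSZ))))))
  [10] S(S(S(S(mul(add(Z, SZ), SSZ)))))
  [11] S(S(S(S(mul(SZ, SSZ)))))
  [12] S(S(S(S(add(SSZ, mul(Z, SSZ))))))
  [13] S(S(S(S(S(add(SZ, mul(Z, SSZ)))))))
  [14] S(S(S(S(S(S(add(Z, mul(Z, SSZ))))))))
  [15] S(S(S(S(S(S(mul(Z, SSZ)))))))
  [16] S^6(Z)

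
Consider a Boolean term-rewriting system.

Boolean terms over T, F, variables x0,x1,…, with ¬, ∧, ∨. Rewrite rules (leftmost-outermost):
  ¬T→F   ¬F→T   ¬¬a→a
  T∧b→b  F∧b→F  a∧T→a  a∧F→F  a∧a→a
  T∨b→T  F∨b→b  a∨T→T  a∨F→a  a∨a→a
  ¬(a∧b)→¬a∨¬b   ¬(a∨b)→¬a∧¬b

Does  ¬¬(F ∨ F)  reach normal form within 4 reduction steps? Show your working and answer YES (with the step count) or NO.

Answer: YES — reaches normal form F in 2 ≤ 4 steps

Working:
  start: ¬¬(F ∨ F)
  →1  F ∨ F
  →2  F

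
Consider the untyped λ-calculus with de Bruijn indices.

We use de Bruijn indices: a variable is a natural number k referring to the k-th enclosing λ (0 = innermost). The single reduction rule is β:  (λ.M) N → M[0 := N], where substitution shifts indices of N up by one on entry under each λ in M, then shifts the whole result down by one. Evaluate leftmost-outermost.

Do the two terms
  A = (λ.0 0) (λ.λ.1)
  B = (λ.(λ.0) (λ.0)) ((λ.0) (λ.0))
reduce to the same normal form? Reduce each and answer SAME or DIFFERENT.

Answer: DIFFERENT — A ⇓ λ.λ.λ.1, B ⇓ λ.0

Working:
Term A:
  start: (λ.0 0) (λ.λ.1)
  →1  (λ.λ.1) (λ.λ.1)
  →2  λ.λ.λ.1

Term B:
  start: (λ.(λ.0) (λ.0)) ((λ.0) (λ.0))
  →1  (λ.0) (λ.0)
  →2  λ.0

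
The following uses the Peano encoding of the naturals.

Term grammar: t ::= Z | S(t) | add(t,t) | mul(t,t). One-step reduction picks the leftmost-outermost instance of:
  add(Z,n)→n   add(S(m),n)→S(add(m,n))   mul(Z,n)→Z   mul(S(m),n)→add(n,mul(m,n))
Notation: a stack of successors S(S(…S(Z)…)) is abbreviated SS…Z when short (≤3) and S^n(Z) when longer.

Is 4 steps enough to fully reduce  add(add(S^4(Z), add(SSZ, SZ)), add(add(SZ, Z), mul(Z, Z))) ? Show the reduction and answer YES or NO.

  start: add(add(S^4(Z), add(SSZ, SZ)), add(add(SZ, Z), mul(Z, Z)))
  →1  add(S(add(SSSZ, add(SSZ, SZ))), add(add(SZ, Z), mul(Z, Z)))
  →2  S(add(add(SSSZ, add(SSZ, SZ)), add(add(SZ, Z), mul(Z, Z))))
  →3  S(add(S(add(SSZ, add(SSZ, SZ))), add(add(SZ, Z), mul(Z, Z))))
  →4  S(S(add(add(SSZ, add(SSZ, SZ)), add(add(SZ, Z), mul(Z, Z)))))

Answer: NO — after 4 steps the term is S(S(add(add(SSZ, add(SSZ, SZ)), add(add(SZ, Z), mul(Z, Z))))), not yet normal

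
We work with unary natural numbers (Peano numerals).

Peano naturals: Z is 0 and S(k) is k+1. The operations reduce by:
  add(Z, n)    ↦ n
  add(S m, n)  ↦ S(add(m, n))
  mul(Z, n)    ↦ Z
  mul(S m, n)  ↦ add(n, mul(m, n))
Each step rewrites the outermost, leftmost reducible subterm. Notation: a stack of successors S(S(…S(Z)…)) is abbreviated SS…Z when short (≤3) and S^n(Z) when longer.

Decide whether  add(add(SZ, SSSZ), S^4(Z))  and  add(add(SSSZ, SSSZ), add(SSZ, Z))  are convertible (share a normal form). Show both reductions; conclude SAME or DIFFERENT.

Term A:
  start: add(add(SZ, SSSZ), S^4(Z))
  [1] add(S(add(Z, SSSZ)), S^4(Z))
  [2] S(add(add(Z, SSSZ), S^4(Z)))
  [3] S(add(SSSZ, S^4(Z)))
  [4] S(S(add(SSZ, S^4(Z))))
  [5] S(S(S(add(SZ, S^4(Z)))))
  [6] S(S(S(S(add(Z, S^4(Z))))))
  [7] S^8(Z)

Term B:
  start: add(add(SSSZ, SSSZ), add(SSZ, Z))
  [1] add(S(add(SSZ, SSSZ)), add(SSZ, Z))
  [2] S(add(add(SSZ, SSSZ), add(SSZ, Z)))
  [3] S(add(S(add(SZ, SSSZ)), add(SSZ, Z)))
  [4] S(S(add(add(SZ, SSSZ), add(SSZ, Z))))
  [5] S(S(add(S(add(Z, SSSZ)), add(SSZ, Z))))
  [6] S(S(S(add(add(Z, SSSZ), add(SSZ, Z)))))
  [7] S(S(S(add(SSSZ, add(SSZ, Z)))))
  [8] S(S(S(S(add(SSZ, add(SSZ, Z))))))
  [9] S(S(S(S(S(add(SZ, add(SSZ, Z)))))))
  [10] S(S(S(S(S(S(add(Z, add(SSZ, Z))))))))
  [11] S(S(S(S(S(S(add(SSZ, Z)))))))
  [12] S(S(S(S(S(S(S(add(SZ, Z))))))))
  [13] S(S(S(S(S(S(S(S(add(Z, Z)))))))))
  [14] S^8(Z)

Answer: SAME — A ⇓ S^8(Z), B ⇓ S^8(Z)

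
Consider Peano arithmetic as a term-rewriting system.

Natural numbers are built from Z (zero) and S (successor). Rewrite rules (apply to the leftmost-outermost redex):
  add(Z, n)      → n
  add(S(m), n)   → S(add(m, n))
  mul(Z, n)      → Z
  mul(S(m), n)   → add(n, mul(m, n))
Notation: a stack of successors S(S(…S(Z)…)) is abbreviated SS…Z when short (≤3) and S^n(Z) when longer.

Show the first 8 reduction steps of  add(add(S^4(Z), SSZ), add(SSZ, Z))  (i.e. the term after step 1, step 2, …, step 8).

  start: add(add(S^4(Z), SSZ), add(SSZ, Z))
  →1  add(S(add(SSSZ, SSZ)), add(SSZ, Z))
  →2  S(add(add(SSSZ, SSZ), add(SSZ, Z)))
  →3  S(add(S(add(SSZ, SSZ)), add(SSZ, Z)))
  →4  S(S(add(add(SSZ, SSZ), add(SSZ, Z))))
  →5  S(S(add(S(add(SZ, SSZ)), add(SSZ, Z))))
  →6  S(S(S(add(add(SZ, SSZ), add(SSZ, Z)))))
  →7  S(S(S(add(S(add(Z, SSZ)), add(SSZ, Z)))))
  →8  S(S(S(S(add(add(Z, SSZ), add(SSZ, Z))))))

Answer: after 8 steps: S(S(S(S(add(add(Z, SSZ), add(SSZ, Z))))))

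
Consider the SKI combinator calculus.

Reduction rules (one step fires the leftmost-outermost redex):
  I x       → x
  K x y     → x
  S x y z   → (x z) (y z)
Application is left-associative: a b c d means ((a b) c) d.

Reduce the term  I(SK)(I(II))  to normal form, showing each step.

  start: I(SK)(I(II))
  →1  SK(I(II))
  →2  SK(II)
  →3  SKI

Answer: normal form = SKI  (in 3 steps)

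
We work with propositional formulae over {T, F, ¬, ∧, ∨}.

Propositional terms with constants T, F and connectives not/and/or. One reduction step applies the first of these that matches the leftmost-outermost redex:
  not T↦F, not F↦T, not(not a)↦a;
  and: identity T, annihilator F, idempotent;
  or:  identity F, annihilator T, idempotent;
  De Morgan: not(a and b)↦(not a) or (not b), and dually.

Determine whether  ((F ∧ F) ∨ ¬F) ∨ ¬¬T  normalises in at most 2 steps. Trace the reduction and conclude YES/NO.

  start: ((F ∧ F) ∨ ¬F) ∨ ¬¬T
  [1] (F ∨ ¬F) ∨ ¬¬T
  [2] ¬F ∨ ¬¬T

Answer: NO — after 2 steps the term is ¬F ∨ ¬¬T, not yet normal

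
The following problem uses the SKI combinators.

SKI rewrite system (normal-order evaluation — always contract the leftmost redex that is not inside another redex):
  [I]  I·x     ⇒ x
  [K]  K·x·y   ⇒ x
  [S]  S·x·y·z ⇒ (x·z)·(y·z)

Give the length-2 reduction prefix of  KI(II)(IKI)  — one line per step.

Answer: after 2 steps: IKI

Working:
  start: KI(II)(IKI)
  [1] I(IKI)
  [2] IKI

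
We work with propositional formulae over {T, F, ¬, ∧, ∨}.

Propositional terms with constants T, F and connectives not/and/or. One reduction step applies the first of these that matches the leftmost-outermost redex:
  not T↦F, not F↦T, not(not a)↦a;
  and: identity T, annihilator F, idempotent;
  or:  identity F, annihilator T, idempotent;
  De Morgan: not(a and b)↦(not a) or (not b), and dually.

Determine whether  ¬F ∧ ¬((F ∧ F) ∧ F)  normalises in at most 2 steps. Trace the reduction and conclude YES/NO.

  start: ¬F ∧ ¬((F ∧ F) ∧ F)
  [1] T ∧ ¬((F ∧ F) ∧ F)
  [2] ¬((F ∧ F) ∧ F)

Answer: NO — after 2 steps the term is ¬((F ∧ F) ∧ F), not yet normal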